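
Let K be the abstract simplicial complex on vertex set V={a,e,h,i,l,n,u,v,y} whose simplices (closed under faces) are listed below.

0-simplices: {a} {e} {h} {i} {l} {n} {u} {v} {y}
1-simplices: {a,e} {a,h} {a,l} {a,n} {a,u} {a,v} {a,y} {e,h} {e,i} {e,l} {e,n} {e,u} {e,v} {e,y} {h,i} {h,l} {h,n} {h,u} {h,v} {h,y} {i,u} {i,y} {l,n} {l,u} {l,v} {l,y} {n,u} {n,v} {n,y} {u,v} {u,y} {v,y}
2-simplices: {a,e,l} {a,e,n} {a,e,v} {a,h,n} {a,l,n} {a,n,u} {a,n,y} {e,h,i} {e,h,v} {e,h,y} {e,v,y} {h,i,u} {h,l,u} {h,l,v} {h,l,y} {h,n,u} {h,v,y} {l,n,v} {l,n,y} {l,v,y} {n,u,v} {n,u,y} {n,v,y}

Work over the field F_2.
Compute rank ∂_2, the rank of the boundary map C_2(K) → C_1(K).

n_0=9 n_1=32 n_2=23  [Z2]
∂1: piv[ae,ah,al,an,au,av,ay,ei] rk=8  ker:eh,el,en,eu,ev,ey,hi,hl,hn,hu,hv,hy,iu,iy,ln,lu,lv,ly,nu,nv,ny,uv,uy,vy
∂2: piv[ael,aen,aev,ahn,aln,anu,any,ehi,ehv,ehy,evy,hiu,hlu,hlv,hly,hnu,lnv,lny,nuv,nuy] rk=20  ker:hvy,lvy,nvy
rk∂_2=20

rank∂_2=20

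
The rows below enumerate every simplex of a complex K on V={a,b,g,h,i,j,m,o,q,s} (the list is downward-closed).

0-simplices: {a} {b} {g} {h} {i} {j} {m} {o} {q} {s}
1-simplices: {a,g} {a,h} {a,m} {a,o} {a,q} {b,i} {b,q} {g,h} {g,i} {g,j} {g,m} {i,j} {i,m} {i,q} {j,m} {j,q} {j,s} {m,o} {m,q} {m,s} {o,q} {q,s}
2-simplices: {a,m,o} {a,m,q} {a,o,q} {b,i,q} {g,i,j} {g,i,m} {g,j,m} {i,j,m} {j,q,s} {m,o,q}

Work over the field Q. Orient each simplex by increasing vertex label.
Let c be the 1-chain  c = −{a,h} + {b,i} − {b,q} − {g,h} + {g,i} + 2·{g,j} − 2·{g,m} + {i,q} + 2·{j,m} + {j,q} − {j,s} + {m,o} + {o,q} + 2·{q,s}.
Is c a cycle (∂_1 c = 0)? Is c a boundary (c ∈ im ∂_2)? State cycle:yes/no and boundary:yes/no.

n_0=10 n_1=22 n_2=10  [Q]
∂1: piv[ag,ah,am,ao,aq,bi,bq,gj,js] rk=9  ker:gh,gi,gm,ij,im,iq,jm,jq,mo,mq,ms,oq,qs
∂2: piv[amo,amq,aoq,biq,gij,gim,gjm,jqs] rk=8  ker:ijm,moq
∂1c = {a} − 2·{h} + {i} − {m} + {s}

cycle:no boundary:no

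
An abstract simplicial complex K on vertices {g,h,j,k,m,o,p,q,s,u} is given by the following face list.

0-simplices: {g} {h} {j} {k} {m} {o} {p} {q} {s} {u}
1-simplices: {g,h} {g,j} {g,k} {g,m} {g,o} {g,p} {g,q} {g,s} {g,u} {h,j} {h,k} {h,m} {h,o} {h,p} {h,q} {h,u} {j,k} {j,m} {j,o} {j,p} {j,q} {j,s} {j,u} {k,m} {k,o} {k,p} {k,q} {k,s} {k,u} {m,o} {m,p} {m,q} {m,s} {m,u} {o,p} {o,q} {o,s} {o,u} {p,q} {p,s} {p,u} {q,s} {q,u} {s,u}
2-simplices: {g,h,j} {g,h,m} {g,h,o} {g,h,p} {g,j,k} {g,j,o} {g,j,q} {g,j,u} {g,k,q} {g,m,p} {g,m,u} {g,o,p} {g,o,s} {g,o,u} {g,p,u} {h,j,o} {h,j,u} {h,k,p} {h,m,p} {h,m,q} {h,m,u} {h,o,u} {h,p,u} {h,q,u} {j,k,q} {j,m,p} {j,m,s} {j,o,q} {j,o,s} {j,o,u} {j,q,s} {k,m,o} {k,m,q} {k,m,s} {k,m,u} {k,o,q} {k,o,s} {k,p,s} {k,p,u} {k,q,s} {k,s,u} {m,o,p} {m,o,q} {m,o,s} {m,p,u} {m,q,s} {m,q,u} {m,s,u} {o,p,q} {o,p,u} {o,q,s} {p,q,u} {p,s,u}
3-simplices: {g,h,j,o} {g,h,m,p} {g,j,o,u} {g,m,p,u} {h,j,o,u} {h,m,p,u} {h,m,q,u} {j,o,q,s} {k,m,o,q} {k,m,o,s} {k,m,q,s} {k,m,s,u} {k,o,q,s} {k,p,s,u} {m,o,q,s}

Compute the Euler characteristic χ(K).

χ(K)=4

n_0=10 n_1=44 n_2=53 n_3=15
χ=+10−44+53−15=4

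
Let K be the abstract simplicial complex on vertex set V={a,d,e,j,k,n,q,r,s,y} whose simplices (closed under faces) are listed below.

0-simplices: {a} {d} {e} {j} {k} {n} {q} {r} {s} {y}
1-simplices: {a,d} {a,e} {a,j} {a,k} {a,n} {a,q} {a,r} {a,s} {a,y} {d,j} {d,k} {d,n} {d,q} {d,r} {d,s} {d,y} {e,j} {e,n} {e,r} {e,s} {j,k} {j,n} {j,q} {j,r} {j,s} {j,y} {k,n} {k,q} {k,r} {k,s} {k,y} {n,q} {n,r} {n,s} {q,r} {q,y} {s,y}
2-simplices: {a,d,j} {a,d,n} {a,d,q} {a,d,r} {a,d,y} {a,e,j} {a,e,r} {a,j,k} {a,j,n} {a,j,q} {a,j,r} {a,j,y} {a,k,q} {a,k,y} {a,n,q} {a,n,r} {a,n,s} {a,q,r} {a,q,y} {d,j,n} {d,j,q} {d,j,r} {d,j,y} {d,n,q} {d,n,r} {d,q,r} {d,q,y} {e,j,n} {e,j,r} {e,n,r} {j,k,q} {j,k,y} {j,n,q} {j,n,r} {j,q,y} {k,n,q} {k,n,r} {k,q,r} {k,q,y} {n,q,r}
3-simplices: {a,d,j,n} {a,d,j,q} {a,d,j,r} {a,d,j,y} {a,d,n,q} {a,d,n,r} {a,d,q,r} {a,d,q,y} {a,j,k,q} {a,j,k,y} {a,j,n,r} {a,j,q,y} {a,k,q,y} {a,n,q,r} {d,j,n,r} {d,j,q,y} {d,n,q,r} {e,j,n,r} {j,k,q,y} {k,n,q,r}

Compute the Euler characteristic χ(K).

χ(K)=-7

n_0=10 n_1=37 n_2=40 n_3=20
χ=+10−37+40−20=-7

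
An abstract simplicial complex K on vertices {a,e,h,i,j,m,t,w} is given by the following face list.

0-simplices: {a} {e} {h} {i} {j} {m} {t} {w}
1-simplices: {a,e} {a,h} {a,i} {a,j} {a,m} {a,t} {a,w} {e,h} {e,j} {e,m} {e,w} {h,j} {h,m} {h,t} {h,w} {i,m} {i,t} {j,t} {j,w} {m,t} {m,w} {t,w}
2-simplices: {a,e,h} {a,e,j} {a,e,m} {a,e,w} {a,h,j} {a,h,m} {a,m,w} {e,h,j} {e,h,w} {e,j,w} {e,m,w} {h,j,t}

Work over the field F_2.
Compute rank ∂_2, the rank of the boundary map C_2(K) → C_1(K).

rank∂_2=10

n_0=8 n_1=22 n_2=12  [Z2]
∂1: piv[ae,ah,ai,aj,am,at,aw] rk=7  ker:eh,ej,em,ew,hj,hm,ht,hw,im,it,jt,jw,mt,mw,tw
∂2: piv[aeh,aej,aem,aew,ahj,ahm,amw,ehw,ejw,hjt] rk=10  ker:ehj,emw
rk∂_2=10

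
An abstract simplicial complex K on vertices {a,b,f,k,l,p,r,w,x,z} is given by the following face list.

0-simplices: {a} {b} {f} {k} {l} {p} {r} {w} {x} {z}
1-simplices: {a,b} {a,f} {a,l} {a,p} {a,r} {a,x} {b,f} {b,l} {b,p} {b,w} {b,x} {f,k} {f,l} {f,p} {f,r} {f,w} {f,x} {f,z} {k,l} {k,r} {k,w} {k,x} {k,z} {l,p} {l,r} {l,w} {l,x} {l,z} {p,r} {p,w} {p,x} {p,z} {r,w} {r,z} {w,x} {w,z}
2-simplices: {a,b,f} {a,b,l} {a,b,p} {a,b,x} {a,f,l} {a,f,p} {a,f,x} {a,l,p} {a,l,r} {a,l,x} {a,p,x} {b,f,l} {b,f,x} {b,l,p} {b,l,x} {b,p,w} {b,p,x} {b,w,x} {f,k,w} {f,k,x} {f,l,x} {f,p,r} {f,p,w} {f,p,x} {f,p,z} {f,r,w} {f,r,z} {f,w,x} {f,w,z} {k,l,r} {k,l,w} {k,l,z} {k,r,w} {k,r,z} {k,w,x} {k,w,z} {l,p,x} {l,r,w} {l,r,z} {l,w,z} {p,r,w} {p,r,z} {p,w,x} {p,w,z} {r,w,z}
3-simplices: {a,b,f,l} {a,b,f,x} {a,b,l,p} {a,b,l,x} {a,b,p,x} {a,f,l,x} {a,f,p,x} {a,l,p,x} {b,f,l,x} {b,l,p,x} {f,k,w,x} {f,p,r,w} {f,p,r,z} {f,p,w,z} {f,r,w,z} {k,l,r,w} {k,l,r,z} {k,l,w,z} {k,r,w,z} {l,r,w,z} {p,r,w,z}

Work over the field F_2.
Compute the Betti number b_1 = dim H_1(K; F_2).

n_0=10 n_1=36 n_2=45 n_3=21  [Z2]
∂1: piv[ab,af,al,ap,ar,ax,bw,fk,fz] rk=9  ker:bf,bl,bp,bx,fl,fp,fr,fw,fx,kl,kr,kw,kx,kz,lp,lr,lw,lx,lz,pr,pw,px,pz,rw,rz,wx,wz
∂2: piv[abf,abl,abp,abx,afl,afp,afx,alp,alr,alx,apx,bpw,bwx,fkw,fkx,fpr,fpw,fpz,frw,frz,fwz,klr,klw,klz,krw,krz] rk=26  ker:bfl,bfx,blp,blx,bpx,flx,fpx,fwx,kwx,kwz,lpx,lrw,lrz,lwz,prw,prz,pwx,pwz,rwz
∂3: piv[abfl,abfx,ablp,ablx,abpx,aflx,afpx,alpx,fkwx,fprw,fprz,fpwz,frwz,klrw,klrz,klwz,krwz] rk=17  ker:bflx,blpx,lrwz,prwz
b_1=(36−9)−26=1

b_1=1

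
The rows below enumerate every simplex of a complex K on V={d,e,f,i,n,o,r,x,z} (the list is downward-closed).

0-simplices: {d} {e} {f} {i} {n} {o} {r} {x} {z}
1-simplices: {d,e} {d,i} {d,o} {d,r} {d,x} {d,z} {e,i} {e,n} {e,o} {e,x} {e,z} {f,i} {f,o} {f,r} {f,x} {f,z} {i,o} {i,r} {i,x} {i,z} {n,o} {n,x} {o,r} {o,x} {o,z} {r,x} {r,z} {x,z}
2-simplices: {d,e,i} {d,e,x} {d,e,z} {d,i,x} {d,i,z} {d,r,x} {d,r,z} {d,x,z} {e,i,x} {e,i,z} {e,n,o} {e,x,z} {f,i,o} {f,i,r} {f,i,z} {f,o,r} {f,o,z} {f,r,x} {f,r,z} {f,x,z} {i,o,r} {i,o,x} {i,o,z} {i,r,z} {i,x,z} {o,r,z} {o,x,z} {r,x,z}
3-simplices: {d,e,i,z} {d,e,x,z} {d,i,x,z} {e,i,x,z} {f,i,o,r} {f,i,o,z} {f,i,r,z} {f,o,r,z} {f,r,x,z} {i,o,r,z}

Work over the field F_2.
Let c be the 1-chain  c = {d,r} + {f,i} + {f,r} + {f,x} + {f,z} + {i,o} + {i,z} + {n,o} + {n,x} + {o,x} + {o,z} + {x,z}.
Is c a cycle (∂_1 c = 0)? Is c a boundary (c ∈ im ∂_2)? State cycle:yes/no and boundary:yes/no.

n_0=9 n_1=28 n_2=28 n_3=10  [Z2]
∂1: piv[de,di,do,dr,dx,dz,en,fi] rk=8  ker:ei,eo,ex,ez,fo,fr,fx,fz,io,ir,ix,iz,no,nx,or,ox,oz,rx,rz,xz
∂2: piv[dei,dex,dez,dix,diz,drx,drz,dxz,eno,fio,fir,fiz,for,foz,frx,frz,iox] rk=17  ker:eix,eiz,exz,fxz,ior,ioz,irz,ixz,orz,oxz,rxz
∂3: piv[deiz,dexz,dixz,eixz,fior,fioz,firz,forz,frxz] rk=9  ker:iorz
∂1c = {d} + {i}

cycle:no boundary:no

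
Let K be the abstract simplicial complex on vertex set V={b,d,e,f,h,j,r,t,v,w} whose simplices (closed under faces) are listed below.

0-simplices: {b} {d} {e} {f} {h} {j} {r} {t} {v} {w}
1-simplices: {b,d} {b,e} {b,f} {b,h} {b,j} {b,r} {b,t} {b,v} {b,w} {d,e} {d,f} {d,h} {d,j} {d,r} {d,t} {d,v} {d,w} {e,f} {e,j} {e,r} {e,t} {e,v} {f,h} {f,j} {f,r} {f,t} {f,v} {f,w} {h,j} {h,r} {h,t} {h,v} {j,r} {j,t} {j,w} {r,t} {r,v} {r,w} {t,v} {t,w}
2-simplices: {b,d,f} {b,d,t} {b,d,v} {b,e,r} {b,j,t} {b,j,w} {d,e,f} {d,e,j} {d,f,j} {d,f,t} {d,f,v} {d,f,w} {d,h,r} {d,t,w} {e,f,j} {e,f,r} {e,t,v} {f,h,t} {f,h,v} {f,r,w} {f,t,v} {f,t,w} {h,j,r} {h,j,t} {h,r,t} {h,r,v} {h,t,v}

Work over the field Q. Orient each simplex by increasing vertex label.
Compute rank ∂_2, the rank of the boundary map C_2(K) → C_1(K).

rank∂_2=24

n_0=10 n_1=40 n_2=27  [Q]
∂1: piv[bd,be,bf,bh,bj,br,bt,bv,bw] rk=9  ker:de,df,dh,dj,dr,dt,dv,dw,ef,ej,er,et,ev,fh,fj,fr,ft,fv,fw,hj,hr,ht,hv,jr,jt,jw,rt,rv,rw,tv,tw
∂2: piv[bdf,bdt,bdv,ber,bjt,bjw,def,dej,dfj,dft,dfv,dfw,dhr,dtw,efr,etv,fht,fhv,frw,ftv,hjr,hjt,hrt,hrv] rk=24  ker:efj,ftw,htv
rk∂_2=24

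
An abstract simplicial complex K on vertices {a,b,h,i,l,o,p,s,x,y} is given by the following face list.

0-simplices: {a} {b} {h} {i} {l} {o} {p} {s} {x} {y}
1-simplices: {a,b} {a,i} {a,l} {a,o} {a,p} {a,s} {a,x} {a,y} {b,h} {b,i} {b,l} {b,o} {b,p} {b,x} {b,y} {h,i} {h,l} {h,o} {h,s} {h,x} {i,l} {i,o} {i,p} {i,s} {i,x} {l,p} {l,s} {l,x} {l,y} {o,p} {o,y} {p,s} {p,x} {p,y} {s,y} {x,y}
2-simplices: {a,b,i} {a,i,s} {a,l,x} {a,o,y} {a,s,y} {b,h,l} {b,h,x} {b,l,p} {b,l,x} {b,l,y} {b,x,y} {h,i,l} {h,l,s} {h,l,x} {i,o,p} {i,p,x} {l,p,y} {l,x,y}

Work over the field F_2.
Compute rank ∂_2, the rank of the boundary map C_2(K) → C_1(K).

rank∂_2=16

n_0=10 n_1=36 n_2=18  [Z2]
∂1: piv[ab,ai,al,ao,ap,as,ax,ay,bh] rk=9  ker:bi,bl,bo,bp,bx,by,hi,hl,ho,hs,hx,il,io,ip,is,ix,lp,ls,lx,ly,op,oy,ps,px,py,sy,xy
∂2: piv[abi,ais,alx,aoy,asy,bhl,bhx,blp,blx,bly,bxy,hil,hls,iop,ipx,lpy] rk=16  ker:hlx,lxy
rk∂_2=16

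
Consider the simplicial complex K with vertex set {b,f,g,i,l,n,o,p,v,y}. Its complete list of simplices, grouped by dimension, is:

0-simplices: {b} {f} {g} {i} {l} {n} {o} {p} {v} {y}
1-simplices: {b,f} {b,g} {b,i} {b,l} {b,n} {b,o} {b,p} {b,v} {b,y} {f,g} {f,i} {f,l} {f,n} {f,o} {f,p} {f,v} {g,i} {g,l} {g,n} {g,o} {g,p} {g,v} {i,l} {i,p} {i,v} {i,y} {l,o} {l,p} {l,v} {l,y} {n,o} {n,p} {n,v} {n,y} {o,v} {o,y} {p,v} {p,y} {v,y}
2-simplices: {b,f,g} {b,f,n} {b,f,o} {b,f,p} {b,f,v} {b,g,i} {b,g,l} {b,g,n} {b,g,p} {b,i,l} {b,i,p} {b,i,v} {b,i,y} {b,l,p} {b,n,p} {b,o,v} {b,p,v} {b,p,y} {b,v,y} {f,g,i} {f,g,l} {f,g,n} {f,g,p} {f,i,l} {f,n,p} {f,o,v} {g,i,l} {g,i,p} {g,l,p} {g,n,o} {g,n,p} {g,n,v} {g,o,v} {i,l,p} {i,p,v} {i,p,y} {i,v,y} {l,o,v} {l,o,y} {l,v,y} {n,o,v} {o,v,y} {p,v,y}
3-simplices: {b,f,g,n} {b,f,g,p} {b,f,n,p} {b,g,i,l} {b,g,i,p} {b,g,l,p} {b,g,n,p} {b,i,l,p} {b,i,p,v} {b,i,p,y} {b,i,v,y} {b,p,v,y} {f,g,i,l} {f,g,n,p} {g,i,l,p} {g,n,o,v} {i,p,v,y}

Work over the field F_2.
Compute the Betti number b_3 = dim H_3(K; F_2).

n_0=10 n_1=39 n_2=43 n_3=17  [Z2]
∂1: piv[bf,bg,bi,bl,bn,bo,bp,bv,by] rk=9  ker:fg,fi,fl,fn,fo,fp,fv,gi,gl,gn,go,gp,gv,il,ip,iv,iy,lo,lp,lv,ly,no,np,nv,ny,ov,oy,pv,py,vy
∂2: piv[bfg,bfn,bfo,bfp,bfv,bgi,bgl,bgn,bgp,bil,bip,biv,biy,blp,bnp,bov,bpv,bpy,bvy,fgi,fgl,gno,gnv,gov,lov,loy,lvy] rk=27  ker:fgn,fgp,fil,fnp,fov,gil,gip,glp,gnp,ilp,ipv,ipy,ivy,nov,ovy,pvy
∂3: piv[bfgn,bfgp,bfnp,bgil,bgip,bglp,bgnp,bilp,bipv,bipy,bivy,bpvy,fgil,gnov] rk=14  ker:fgnp,gilp,ipvy
b_3=(17−14)−0=3

b_3=3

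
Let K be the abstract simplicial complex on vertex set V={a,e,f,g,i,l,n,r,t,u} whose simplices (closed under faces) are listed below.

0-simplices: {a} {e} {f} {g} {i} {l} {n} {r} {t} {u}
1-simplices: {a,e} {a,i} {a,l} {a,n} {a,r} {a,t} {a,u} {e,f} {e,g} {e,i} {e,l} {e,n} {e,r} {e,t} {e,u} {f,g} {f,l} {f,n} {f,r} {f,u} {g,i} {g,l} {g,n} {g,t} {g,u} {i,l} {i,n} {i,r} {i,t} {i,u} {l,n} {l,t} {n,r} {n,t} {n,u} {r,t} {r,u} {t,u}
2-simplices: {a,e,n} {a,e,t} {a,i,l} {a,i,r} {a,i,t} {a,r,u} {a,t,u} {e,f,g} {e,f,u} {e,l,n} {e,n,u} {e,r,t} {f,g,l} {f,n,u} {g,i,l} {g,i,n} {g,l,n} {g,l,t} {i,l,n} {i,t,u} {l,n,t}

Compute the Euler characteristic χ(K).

χ(K)=-7

n_0=10 n_1=38 n_2=21
χ=+10−38+21=-7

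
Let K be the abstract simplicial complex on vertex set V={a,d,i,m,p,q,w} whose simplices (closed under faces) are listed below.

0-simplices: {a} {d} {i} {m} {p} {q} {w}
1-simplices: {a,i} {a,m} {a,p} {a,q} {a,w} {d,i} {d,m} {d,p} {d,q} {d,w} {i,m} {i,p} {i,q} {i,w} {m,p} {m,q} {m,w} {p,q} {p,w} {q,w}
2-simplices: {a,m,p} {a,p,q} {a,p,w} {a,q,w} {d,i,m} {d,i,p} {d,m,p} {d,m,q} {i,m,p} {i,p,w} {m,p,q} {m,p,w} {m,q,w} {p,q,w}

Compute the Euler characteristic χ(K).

n_0=7 n_1=20 n_2=14
χ=+7−20+14=1

χ(K)=1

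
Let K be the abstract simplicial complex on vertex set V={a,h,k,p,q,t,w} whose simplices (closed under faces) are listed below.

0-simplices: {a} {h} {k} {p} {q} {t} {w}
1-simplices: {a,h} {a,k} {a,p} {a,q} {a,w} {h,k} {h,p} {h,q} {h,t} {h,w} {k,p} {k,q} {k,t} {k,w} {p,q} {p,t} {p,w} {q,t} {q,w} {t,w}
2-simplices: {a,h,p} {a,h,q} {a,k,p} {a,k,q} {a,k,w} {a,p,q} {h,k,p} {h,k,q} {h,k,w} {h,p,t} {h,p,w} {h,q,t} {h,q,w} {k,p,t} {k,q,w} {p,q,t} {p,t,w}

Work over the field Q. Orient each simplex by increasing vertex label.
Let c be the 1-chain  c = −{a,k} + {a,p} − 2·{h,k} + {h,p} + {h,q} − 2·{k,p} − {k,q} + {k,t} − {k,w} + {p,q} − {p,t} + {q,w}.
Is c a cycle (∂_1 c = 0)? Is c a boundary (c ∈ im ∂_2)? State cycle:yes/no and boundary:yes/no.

n_0=7 n_1=20 n_2=17  [Q]
∂1: piv[ah,ak,ap,aq,aw,ht] rk=6  ker:hk,hp,hq,hw,kp,kq,kt,kw,pq,pt,pw,qt,qw,tw
∂2: piv[ahp,ahq,akp,akq,akw,apq,hkp,hkw,hpt,hpw,hqt,hqw,kpt,ptw] rk=14  ker:hkq,kqw,pqt
∂1c = 0
c vs im∂2: reduces to 0 ⇒ boundary

cycle:yes boundary:yes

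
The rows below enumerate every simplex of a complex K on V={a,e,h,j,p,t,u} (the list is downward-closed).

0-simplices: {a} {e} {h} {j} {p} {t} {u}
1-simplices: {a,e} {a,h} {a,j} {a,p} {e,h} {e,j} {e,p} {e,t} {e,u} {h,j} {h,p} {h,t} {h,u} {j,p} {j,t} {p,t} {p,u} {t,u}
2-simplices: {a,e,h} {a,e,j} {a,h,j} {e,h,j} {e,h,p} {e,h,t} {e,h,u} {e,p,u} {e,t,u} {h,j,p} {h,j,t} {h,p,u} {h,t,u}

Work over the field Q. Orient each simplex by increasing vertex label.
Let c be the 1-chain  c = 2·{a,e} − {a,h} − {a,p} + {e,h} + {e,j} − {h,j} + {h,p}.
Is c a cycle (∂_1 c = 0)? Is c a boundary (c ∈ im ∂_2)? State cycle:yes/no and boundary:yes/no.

cycle:yes boundary:no

n_0=7 n_1=18 n_2=13  [Q]
∂1: piv[ae,ah,aj,ap,et,eu] rk=6  ker:eh,ej,ep,hj,hp,ht,hu,jp,jt,pt,pu,tu
∂2: piv[aeh,aej,ahj,ehp,eht,ehu,epu,etu,hjp,hjt] rk=10  ker:ehj,hpu,htu
∂1c = 0
c vs im∂2: residual ≠ 0 ⇒ not boundary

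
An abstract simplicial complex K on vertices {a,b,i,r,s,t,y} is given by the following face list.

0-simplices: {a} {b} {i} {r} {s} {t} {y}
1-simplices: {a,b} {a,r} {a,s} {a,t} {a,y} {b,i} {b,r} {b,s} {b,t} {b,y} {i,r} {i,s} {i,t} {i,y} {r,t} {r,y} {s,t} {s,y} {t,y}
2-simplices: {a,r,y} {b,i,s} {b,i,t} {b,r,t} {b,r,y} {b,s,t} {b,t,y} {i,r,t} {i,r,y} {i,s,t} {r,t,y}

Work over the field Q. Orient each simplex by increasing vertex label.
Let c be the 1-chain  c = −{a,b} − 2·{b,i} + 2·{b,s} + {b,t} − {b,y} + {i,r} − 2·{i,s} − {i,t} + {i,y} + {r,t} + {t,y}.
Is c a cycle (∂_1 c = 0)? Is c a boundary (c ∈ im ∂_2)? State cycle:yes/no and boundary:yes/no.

cycle:no boundary:no

n_0=7 n_1=19 n_2=11  [Q]
∂1: piv[ab,ar,as,at,ay,bi] rk=6  ker:br,bs,bt,by,ir,is,it,iy,rt,ry,st,sy,ty
∂2: piv[ary,bis,bit,brt,bry,bst,bty,irt,iry] rk=9  ker:ist,rty
∂1c = {a} − {b} − {i} + {y}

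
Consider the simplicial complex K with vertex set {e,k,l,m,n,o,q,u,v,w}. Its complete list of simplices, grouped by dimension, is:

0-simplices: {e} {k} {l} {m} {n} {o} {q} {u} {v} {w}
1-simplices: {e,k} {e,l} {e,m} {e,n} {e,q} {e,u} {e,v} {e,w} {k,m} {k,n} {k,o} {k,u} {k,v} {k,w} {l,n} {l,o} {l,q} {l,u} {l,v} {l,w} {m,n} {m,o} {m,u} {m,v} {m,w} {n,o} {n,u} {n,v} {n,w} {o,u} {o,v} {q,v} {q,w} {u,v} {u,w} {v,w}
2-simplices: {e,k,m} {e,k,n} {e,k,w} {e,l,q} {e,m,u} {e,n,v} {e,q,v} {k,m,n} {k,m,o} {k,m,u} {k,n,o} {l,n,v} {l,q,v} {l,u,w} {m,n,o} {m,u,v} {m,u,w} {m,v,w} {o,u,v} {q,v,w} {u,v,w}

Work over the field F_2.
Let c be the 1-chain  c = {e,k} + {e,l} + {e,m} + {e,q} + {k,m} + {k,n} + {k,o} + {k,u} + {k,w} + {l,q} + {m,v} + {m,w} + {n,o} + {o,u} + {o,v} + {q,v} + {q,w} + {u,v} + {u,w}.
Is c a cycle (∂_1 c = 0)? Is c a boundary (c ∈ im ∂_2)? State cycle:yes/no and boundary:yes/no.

n_0=10 n_1=36 n_2=21  [Z2]
∂1: piv[ek,el,em,en,eq,eu,ev,ew,ko] rk=9  ker:km,kn,ku,kv,kw,ln,lo,lq,lu,lv,lw,mn,mo,mu,mv,mw,no,nu,nv,nw,ou,ov,qv,qw,uv,uw,vw
∂2: piv[ekm,ekn,ekw,elq,emu,env,eqv,kmn,kmo,kmu,kno,lnv,lqv,luw,muv,muw,mvw,ouv,qvw] rk=19  ker:mno,uvw
∂1c = 0
c vs im∂2: residual ≠ 0 ⇒ not boundary

cycle:yes boundary:no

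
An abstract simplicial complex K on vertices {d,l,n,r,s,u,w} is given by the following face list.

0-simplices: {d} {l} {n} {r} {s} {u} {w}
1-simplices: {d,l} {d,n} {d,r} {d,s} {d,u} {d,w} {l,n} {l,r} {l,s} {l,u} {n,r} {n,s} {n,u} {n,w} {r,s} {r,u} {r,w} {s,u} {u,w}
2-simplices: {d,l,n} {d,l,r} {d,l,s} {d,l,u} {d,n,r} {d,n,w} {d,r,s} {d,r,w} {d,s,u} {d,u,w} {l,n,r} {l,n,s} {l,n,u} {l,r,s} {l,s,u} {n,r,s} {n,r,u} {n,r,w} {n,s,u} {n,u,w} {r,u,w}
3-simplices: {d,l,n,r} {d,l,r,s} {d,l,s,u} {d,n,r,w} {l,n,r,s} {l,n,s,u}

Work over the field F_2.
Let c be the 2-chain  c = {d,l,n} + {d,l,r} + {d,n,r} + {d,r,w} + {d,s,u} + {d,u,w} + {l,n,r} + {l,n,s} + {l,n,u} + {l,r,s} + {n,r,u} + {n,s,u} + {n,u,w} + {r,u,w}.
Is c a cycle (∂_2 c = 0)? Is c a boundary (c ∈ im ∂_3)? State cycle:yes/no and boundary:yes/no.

cycle:no boundary:no

n_0=7 n_1=19 n_2=21 n_3=6  [Z2]
∂1: piv[dl,dn,dr,ds,du,dw] rk=6  ker:ln,lr,ls,lu,nr,ns,nu,nw,rs,ru,rw,su,uw
∂2: piv[dln,dlr,dls,dlu,dnr,dnw,drs,drw,dsu,duw,lns,lnu,nru] rk=13  ker:lnr,lrs,lsu,nrs,nrw,nsu,nuw,ruw
∂3: piv[dlnr,dlrs,dlsu,dnrw,lnrs,lnsu] rk=6
∂2c = {d,r} + {d,s} + {l,r} + {l,u} + {n,r} + {n,w} + {r,s} + {u,w}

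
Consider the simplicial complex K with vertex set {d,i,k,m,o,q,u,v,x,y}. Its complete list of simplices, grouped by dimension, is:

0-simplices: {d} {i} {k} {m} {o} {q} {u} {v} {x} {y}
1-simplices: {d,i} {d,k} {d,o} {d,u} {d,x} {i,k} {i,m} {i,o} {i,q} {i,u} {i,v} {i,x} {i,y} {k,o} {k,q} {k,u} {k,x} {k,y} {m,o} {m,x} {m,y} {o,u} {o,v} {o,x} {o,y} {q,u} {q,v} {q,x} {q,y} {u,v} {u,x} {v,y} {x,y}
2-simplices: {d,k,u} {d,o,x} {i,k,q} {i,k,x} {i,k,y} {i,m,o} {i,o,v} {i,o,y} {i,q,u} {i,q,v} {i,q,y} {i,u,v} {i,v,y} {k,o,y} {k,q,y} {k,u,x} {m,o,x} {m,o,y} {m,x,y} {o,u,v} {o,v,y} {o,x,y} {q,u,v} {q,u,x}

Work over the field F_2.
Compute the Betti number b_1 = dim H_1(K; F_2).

n_0=10 n_1=33 n_2=24  [Z2]
∂1: piv[di,dk,do,du,dx,im,iq,iv,iy] rk=9  ker:ik,io,iu,ix,ko,kq,ku,kx,ky,mo,mx,my,ou,ov,ox,oy,qu,qv,qx,qy,uv,ux,vy,xy
∂2: piv[dku,dox,ikq,ikx,iky,imo,iov,ioy,iqu,iqv,iqy,iuv,ivy,koy,kux,mox,moy,mxy,ouv,qux] rk=20  ker:kqy,ovy,oxy,quv
b_1=(33−9)−20=4

b_1=4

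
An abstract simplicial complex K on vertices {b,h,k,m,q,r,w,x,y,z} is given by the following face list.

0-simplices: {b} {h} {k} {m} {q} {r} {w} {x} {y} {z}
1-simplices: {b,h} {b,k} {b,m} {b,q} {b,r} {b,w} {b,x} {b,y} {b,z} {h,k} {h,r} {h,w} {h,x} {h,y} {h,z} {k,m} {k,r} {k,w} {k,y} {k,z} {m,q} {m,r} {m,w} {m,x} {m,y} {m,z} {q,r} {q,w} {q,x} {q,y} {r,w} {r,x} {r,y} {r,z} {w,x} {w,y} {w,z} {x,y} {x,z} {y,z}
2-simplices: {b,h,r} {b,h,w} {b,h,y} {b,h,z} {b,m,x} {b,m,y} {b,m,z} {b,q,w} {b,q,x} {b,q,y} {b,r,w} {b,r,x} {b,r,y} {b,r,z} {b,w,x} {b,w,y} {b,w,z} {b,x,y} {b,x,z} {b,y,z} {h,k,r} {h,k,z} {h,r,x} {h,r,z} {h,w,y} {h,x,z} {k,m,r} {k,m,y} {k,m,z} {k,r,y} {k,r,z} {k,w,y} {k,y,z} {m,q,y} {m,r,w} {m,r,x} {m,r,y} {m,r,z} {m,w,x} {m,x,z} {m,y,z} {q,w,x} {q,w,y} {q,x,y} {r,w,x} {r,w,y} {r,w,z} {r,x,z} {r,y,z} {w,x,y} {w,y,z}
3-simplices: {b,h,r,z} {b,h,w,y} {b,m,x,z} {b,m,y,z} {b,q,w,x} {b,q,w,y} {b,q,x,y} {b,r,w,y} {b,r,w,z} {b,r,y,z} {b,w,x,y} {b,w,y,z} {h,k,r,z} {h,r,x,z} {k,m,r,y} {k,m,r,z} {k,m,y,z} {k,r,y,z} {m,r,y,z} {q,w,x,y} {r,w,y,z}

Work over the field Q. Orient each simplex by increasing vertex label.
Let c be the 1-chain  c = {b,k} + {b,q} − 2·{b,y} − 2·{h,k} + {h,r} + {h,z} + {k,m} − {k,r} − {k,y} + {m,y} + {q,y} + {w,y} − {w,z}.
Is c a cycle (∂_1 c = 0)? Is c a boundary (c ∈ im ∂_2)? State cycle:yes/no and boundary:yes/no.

n_0=10 n_1=40 n_2=51 n_3=21  [Q]
∂1: piv[bh,bk,bm,bq,br,bw,bx,by,bz] rk=9  ker:hk,hr,hw,hx,hy,hz,km,kr,kw,ky,kz,mq,mr,mw,mx,my,mz,qr,qw,qx,qy,rw,rx,ry,rz,wx,wy,wz,xy,xz,yz
∂2: piv[bhr,bhw,bhy,bhz,bmx,bmy,bmz,bqw,bqx,bqy,brw,brx,bry,brz,bwx,bwy,bwz,bxy,bxz,byz,hkr,hkz,hrx,kmr,kmy,kmz,kwy,mqy,mrw] rk=29  ker:hrz,hwy,hxz,kry,krz,kyz,mrx,mry,mrz,mwx,mxz,myz,qwx,qwy,qxy,rwx,rwy,rwz,rxz,ryz,wxy,wyz
∂3: piv[bhrz,bhwy,bmxz,bmyz,bqwx,bqwy,bqxy,brwy,brwz,bryz,bwxy,bwyz,hkrz,hrxz,kmry,kmrz,kmyz,kryz] rk=18  ker:mryz,qwxy,rwyz
∂1c = 0
c vs im∂2: residual ≠ 0 ⇒ not boundary

cycle:yes boundary:no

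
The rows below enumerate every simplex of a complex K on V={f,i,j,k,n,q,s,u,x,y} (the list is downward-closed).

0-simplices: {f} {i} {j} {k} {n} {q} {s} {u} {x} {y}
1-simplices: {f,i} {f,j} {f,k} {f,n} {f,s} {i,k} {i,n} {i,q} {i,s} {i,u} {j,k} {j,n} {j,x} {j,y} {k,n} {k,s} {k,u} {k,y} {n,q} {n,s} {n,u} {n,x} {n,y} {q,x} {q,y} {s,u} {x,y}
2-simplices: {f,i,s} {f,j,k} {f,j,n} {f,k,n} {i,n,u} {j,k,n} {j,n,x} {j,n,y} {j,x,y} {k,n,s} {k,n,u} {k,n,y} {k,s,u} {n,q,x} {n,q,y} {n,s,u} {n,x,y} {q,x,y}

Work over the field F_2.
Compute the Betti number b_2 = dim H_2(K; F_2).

b_2=4

n_0=10 n_1=27 n_2=18  [Z2]
∂1: piv[fi,fj,fk,fn,fs,iq,iu,jx,jy] rk=9  ker:ik,in,is,jk,jn,kn,ks,ku,ky,nq,ns,nu,nx,ny,qx,qy,su,xy
∂2: piv[fis,fjk,fjn,fkn,inu,jnx,jny,jxy,kns,knu,kny,ksu,nqx,nqy] rk=14  ker:jkn,nsu,nxy,qxy
b_2=(18−14)−0=4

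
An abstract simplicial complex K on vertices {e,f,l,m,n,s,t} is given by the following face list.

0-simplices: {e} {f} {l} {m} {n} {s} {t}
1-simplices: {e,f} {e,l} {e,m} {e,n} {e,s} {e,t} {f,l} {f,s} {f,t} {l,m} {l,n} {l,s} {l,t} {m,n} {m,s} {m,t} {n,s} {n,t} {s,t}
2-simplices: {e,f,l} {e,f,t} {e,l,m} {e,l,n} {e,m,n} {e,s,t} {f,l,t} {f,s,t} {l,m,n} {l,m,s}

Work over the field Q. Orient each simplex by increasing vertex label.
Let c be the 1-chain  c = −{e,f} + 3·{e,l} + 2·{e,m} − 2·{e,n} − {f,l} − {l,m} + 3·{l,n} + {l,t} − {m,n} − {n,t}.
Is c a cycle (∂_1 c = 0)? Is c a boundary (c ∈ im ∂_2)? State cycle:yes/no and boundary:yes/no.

cycle:no boundary:no

n_0=7 n_1=19 n_2=10  [Q]
∂1: piv[ef,el,em,en,es,et] rk=6  ker:fl,fs,ft,lm,ln,ls,lt,mn,ms,mt,ns,nt,st
∂2: piv[efl,eft,elm,eln,emn,est,flt,fst,lms] rk=9  ker:lmn
∂1c = −2·{e} − {l} + 2·{m} + {n}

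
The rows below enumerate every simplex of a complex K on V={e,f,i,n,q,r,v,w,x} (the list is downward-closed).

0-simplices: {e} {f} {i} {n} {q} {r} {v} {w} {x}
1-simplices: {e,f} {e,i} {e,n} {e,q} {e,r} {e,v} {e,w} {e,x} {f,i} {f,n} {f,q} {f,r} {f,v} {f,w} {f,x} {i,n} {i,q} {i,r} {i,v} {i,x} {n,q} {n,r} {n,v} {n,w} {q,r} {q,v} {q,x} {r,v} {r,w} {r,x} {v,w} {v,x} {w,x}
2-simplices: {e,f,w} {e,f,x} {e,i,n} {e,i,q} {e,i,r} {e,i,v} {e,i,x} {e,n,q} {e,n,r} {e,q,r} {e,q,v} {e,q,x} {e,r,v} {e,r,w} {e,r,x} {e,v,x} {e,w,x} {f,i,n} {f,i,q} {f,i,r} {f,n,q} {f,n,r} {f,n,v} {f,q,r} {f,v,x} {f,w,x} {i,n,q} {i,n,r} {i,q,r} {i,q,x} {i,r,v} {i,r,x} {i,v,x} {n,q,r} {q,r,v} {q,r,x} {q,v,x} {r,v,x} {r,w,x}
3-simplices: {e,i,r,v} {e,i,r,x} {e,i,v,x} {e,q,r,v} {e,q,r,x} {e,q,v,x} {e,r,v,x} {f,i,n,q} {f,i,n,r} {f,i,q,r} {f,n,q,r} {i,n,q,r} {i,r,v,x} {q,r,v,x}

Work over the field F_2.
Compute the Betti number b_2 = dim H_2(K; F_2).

n_0=9 n_1=33 n_2=39 n_3=14  [Z2]
∂1: piv[ef,ei,en,eq,er,ev,ew,ex] rk=8  ker:fi,fn,fq,fr,fv,fw,fx,in,iq,ir,iv,ix,nq,nr,nv,nw,qr,qv,qx,rv,rw,rx,vw,vx,wx
∂2: piv[efw,efx,ein,eiq,eir,eiv,eix,enq,enr,eqr,eqv,eqx,erv,erw,erx,evx,ewx,fin,fiq,fir,fnv,fvx] rk=22  ker:fnq,fnr,fqr,fwx,inq,inr,iqr,iqx,irv,irx,ivx,nqr,qrv,qrx,qvx,rvx,rwx
∂3: piv[eirv,eirx,eivx,eqrv,eqrx,eqvx,ervx,finq,finr,fiqr,fnqr] rk=11  ker:inqr,irvx,qrvx
b_2=(39−22)−11=6

b_2=6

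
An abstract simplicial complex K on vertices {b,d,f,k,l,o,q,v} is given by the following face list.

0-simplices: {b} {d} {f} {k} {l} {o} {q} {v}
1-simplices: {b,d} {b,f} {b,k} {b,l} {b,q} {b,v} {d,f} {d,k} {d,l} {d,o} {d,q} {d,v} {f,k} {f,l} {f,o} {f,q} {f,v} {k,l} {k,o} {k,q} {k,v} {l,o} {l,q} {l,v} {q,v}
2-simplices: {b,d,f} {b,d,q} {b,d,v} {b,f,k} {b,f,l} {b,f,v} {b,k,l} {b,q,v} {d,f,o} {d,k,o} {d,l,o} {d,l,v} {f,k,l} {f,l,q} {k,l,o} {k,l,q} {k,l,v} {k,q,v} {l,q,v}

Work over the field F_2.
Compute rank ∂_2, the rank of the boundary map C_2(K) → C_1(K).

rank∂_2=17

n_0=8 n_1=25 n_2=19  [Z2]
∂1: piv[bd,bf,bk,bl,bq,bv,do] rk=7  ker:df,dk,dl,dq,dv,fk,fl,fo,fq,fv,kl,ko,kq,kv,lo,lq,lv,qv
∂2: piv[bdf,bdq,bdv,bfk,bfl,bfv,bkl,bqv,dfo,dko,dlo,dlv,flq,klo,klq,klv,kqv] rk=17  ker:fkl,lqv
rk∂_2=17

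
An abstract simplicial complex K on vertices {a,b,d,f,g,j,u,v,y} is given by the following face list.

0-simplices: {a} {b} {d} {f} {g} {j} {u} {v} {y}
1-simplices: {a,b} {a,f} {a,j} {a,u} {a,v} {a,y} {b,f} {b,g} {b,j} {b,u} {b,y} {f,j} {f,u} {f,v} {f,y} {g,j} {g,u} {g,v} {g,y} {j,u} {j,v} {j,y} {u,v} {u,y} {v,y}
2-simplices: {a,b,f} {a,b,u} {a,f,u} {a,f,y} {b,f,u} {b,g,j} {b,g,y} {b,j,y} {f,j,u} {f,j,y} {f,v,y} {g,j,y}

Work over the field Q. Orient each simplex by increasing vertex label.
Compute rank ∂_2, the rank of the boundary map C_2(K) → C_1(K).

n_0=9 n_1=25 n_2=12  [Q]
∂1: piv[ab,af,aj,au,av,ay,bg] rk=7  ker:bf,bj,bu,by,fj,fu,fv,fy,gj,gu,gv,gy,ju,jv,jy,uv,uy,vy
∂2: piv[abf,abu,afu,afy,bgj,bgy,bjy,fju,fjy,fvy] rk=10  ker:bfu,gjy
rk∂_2=10

rank∂_2=10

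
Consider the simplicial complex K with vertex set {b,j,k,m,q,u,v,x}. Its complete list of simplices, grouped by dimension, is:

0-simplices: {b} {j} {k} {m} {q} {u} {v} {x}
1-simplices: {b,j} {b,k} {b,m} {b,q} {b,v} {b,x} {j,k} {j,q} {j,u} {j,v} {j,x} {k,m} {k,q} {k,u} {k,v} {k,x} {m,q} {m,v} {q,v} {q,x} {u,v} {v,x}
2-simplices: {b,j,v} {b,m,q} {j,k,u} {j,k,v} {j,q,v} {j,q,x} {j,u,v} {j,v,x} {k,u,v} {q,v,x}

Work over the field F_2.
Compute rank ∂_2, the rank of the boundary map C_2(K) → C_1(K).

rank∂_2=8

n_0=8 n_1=22 n_2=10  [Z2]
∂1: piv[bj,bk,bm,bq,bv,bx,ju] rk=7  ker:jk,jq,jv,jx,km,kq,ku,kv,kx,mq,mv,qv,qx,uv,vx
∂2: piv[bjv,bmq,jku,jkv,jqv,jqx,juv,jvx] rk=8  ker:kuv,qvx
rk∂_2=8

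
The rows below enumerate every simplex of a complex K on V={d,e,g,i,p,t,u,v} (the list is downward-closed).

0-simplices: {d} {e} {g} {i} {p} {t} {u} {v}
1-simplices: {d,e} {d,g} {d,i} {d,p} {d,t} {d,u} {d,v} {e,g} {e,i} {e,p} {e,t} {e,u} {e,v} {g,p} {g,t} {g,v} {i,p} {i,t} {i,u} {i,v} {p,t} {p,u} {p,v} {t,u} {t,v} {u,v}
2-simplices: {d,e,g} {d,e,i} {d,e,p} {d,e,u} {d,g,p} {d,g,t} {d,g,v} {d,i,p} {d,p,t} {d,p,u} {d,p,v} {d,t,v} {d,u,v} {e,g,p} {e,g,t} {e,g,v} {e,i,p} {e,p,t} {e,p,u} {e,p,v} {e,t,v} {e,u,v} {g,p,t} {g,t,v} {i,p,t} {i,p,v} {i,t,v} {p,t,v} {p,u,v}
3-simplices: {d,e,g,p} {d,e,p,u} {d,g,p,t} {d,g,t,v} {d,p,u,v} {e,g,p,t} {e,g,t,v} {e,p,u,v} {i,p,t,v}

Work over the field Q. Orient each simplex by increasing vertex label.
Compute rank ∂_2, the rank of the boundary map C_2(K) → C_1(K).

rank∂_2=17

n_0=8 n_1=26 n_2=29 n_3=9  [Q]
∂1: piv[de,dg,di,dp,dt,du,dv] rk=7  ker:eg,ei,ep,et,eu,ev,gp,gt,gv,ip,it,iu,iv,pt,pu,pv,tu,tv,uv
∂2: piv[deg,dei,dep,deu,dgp,dgt,dgv,dip,dpt,dpu,dpv,dtv,duv,egt,egv,ipt,ipv] rk=17  ker:egp,eip,ept,epu,epv,etv,euv,gpt,gtv,itv,ptv,puv
∂3: piv[degp,depu,dgpt,dgtv,dpuv,egpt,egtv,epuv,iptv] rk=9
rk∂_2=17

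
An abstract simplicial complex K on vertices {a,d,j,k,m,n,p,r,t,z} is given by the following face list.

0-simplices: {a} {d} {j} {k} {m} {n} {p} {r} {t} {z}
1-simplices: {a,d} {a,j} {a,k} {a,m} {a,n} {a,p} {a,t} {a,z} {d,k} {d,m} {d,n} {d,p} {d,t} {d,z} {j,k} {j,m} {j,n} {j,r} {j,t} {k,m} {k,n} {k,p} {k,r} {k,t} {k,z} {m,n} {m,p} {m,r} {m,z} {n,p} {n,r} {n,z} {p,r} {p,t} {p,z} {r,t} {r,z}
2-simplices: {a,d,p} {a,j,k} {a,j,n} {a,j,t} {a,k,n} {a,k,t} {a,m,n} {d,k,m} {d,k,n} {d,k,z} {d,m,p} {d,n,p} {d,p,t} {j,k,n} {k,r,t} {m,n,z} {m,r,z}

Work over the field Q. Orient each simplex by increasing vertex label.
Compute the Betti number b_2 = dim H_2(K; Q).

n_0=10 n_1=37 n_2=17  [Q]
∂1: piv[ad,aj,ak,am,an,ap,at,az,jr] rk=9  ker:dk,dm,dn,dp,dt,dz,jk,jm,jn,jt,km,kn,kp,kr,kt,kz,mn,mp,mr,mz,np,nr,nz,pr,pt,pz,rt,rz
∂2: piv[adp,ajk,ajn,ajt,akn,akt,amn,dkm,dkn,dkz,dmp,dnp,dpt,krt,mnz,mrz] rk=16  ker:jkn
b_2=(17−16)−0=1

b_2=1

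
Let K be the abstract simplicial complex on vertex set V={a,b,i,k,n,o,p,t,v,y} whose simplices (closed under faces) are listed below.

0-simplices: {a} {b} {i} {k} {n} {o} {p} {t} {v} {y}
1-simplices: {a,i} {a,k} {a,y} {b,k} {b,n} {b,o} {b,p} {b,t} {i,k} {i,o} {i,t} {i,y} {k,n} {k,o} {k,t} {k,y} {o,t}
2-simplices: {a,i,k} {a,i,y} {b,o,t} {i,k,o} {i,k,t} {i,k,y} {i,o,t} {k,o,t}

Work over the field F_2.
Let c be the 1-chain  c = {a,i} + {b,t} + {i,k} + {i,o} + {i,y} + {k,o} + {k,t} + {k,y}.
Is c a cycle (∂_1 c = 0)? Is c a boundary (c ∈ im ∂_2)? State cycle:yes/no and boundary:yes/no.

n_0=10 n_1=17 n_2=8  [Z2]
∂1: piv[ai,ak,ay,bk,bn,bo,bp,bt] rk=8  ker:ik,io,it,iy,kn,ko,kt,ky,ot
∂2: piv[aik,aiy,bot,iko,ikt,iky,iot] rk=7  ker:kot
∂1c = {a} + {b}

cycle:no boundary:no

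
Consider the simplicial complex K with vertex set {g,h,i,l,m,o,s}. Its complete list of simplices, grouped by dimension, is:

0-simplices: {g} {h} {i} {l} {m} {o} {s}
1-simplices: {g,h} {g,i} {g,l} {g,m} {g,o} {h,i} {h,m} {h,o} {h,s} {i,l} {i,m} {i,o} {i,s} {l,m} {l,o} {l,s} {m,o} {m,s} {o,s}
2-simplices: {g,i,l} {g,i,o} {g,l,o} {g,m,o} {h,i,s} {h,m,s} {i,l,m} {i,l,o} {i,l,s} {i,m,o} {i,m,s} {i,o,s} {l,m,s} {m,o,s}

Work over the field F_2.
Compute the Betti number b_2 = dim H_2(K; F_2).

n_0=7 n_1=19 n_2=14  [Z2]
∂1: piv[gh,gi,gl,gm,go,hs] rk=6  ker:hi,hm,ho,il,im,io,is,lm,lo,ls,mo,ms,os
∂2: piv[gil,gio,glo,gmo,his,hms,ilm,ils,imo,ims,ios] rk=11  ker:ilo,lms,mos
b_2=(14−11)−0=3

b_2=3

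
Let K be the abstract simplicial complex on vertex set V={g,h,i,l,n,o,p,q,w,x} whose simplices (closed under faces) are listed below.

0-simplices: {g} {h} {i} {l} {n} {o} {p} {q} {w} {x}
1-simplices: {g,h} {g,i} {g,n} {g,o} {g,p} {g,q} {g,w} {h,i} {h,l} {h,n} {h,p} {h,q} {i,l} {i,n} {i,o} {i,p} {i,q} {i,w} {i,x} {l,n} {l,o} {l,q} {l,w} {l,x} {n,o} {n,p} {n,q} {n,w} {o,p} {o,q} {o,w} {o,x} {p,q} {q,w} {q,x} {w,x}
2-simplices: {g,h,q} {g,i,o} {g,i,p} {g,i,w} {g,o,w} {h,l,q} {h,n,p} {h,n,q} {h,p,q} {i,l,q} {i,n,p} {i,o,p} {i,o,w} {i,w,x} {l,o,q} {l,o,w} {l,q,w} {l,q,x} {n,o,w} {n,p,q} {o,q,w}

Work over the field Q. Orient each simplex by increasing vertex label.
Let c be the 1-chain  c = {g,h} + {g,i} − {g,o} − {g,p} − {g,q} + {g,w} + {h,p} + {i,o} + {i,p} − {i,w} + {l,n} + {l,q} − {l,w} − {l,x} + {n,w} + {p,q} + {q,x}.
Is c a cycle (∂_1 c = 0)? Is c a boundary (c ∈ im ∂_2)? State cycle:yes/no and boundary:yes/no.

cycle:yes boundary:no

n_0=10 n_1=36 n_2=21  [Q]
∂1: piv[gh,gi,gn,go,gp,gq,gw,hl,ix] rk=9  ker:hi,hn,hp,hq,il,in,io,ip,iq,iw,ln,lo,lq,lw,lx,no,np,nq,nw,op,oq,ow,ox,pq,qw,qx,wx
∂2: piv[ghq,gio,gip,giw,gow,hlq,hnp,hnq,hpq,ilq,inp,iop,iwx,loq,low,lqw,lqx,now] rk=18  ker:iow,npq,oqw
∂1c = 0
c vs im∂2: residual ≠ 0 ⇒ not boundary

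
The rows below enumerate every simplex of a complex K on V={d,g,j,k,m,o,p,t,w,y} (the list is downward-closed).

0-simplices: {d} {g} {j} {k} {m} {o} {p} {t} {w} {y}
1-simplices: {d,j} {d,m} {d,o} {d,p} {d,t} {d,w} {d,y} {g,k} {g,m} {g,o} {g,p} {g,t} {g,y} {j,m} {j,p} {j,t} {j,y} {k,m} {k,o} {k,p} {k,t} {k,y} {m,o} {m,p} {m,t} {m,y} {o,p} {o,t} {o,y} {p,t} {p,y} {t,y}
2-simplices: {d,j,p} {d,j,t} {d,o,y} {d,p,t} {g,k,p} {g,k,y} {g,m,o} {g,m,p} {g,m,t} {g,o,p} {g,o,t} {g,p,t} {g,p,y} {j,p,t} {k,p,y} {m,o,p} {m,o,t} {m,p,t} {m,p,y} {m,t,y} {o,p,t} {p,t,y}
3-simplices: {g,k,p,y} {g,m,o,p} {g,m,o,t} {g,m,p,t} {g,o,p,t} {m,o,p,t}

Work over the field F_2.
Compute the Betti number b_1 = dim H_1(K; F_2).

n_0=10 n_1=32 n_2=22 n_3=6  [Z2]
∂1: piv[dj,dm,do,dp,dt,dw,dy,gk,gm] rk=9  ker:go,gp,gt,gy,jm,jp,jt,jy,km,ko,kp,kt,ky,mo,mp,mt,my,op,ot,oy,pt,py,ty
∂2: piv[djp,djt,doy,dpt,gkp,gky,gmo,gmp,gmt,gop,got,gpt,gpy,mpy,mty] rk=15  ker:jpt,kpy,mop,mot,mpt,opt,pty
∂3: piv[gkpy,gmop,gmot,gmpt,gopt] rk=5  ker:mopt
b_1=(32−9)−15=8

b_1=8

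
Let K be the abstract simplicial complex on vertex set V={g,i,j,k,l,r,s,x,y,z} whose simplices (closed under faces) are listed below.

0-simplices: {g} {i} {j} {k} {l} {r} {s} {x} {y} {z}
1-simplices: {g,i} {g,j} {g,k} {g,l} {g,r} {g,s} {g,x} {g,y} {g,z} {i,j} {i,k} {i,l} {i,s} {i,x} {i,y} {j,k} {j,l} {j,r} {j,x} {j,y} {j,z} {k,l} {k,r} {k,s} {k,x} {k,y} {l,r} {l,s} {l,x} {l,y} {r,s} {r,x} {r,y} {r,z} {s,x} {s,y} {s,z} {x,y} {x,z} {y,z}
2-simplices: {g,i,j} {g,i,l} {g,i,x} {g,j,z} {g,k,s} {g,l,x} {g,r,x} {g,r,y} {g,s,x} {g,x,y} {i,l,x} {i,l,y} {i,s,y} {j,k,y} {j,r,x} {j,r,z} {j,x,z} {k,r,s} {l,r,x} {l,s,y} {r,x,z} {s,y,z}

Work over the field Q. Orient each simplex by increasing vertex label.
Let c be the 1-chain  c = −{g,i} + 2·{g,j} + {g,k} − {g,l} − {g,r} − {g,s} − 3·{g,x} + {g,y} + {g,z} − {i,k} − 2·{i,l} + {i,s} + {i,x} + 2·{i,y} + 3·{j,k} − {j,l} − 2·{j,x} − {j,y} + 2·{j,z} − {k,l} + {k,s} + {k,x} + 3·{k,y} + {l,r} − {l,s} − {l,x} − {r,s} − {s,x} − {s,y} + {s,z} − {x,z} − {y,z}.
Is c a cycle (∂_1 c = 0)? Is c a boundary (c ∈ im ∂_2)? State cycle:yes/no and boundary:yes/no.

cycle:no boundary:no

n_0=10 n_1=40 n_2=22  [Q]
∂1: piv[gi,gj,gk,gl,gr,gs,gx,gy,gz] rk=9  ker:ij,ik,il,is,ix,iy,jk,jl,jr,jx,jy,jz,kl,kr,ks,kx,ky,lr,ls,lx,ly,rs,rx,ry,rz,sx,sy,sz,xy,xz,yz
∂2: piv[gij,gil,gix,gjz,gks,glx,grx,gry,gsx,gxy,ily,isy,jky,jrx,jrz,jxz,krs,lrx,lsy,syz] rk=20  ker:ilx,rxz
∂1c = 2·{g} − 2·{i} + {j} − {k} − 4·{l} + {r} − 4·{x} + 5·{y} + 2·{z}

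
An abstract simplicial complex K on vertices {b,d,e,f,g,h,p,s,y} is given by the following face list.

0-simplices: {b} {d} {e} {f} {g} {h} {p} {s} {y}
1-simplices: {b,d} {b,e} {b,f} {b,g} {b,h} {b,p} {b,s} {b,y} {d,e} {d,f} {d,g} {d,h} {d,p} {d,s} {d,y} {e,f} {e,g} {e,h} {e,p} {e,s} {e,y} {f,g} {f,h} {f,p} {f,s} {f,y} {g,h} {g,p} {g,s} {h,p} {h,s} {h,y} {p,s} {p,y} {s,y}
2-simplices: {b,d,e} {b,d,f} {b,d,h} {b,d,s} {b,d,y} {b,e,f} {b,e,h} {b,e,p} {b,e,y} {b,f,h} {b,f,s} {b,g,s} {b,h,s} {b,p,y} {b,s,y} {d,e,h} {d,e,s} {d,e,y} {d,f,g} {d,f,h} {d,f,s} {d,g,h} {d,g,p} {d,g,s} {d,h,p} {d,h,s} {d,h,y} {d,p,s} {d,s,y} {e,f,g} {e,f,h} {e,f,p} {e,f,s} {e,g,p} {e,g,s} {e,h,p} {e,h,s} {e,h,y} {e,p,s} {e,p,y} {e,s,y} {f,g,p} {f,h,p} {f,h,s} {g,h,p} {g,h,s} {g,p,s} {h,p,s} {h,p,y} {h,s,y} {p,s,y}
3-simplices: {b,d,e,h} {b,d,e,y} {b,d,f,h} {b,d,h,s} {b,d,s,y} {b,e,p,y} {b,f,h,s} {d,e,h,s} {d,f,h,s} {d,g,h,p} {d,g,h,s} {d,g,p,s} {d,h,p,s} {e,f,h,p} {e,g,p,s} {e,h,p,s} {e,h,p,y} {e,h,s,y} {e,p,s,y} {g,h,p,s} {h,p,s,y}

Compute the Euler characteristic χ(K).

χ(K)=4

n_0=9 n_1=35 n_2=51 n_3=21
χ=+9−35+51−21=4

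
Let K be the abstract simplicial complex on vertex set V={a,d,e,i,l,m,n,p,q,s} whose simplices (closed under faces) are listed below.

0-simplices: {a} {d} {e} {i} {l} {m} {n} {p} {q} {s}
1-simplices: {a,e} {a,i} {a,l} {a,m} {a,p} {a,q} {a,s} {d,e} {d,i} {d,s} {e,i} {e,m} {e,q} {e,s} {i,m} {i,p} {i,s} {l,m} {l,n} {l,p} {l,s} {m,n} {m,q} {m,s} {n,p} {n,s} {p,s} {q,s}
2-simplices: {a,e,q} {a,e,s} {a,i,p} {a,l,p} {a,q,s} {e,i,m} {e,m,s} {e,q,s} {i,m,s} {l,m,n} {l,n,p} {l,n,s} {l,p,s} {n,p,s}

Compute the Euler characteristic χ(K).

χ(K)=-4

n_0=10 n_1=28 n_2=14
χ=+10−28+14=-4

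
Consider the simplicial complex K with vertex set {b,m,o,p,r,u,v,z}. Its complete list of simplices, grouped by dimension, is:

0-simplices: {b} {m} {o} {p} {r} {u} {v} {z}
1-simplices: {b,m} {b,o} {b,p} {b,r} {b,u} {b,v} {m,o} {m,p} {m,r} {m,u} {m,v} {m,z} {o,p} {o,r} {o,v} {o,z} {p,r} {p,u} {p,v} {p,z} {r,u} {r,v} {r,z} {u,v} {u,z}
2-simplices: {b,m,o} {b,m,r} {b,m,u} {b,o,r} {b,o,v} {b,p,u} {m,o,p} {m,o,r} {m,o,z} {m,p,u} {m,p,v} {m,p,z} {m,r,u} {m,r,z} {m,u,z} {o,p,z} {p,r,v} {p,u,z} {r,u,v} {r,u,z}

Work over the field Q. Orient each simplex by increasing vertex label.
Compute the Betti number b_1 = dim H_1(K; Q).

n_0=8 n_1=25 n_2=20  [Q]
∂1: piv[bm,bo,bp,br,bu,bv,mz] rk=7  ker:mo,mp,mr,mu,mv,op,or,ov,oz,pr,pu,pv,pz,ru,rv,rz,uv,uz
∂2: piv[bmo,bmr,bmu,bor,bov,bpu,mop,moz,mpu,mpv,mpz,mru,mrz,muz,prv,ruv] rk=16  ker:mor,opz,puz,ruz
b_1=(25−7)−16=2

b_1=2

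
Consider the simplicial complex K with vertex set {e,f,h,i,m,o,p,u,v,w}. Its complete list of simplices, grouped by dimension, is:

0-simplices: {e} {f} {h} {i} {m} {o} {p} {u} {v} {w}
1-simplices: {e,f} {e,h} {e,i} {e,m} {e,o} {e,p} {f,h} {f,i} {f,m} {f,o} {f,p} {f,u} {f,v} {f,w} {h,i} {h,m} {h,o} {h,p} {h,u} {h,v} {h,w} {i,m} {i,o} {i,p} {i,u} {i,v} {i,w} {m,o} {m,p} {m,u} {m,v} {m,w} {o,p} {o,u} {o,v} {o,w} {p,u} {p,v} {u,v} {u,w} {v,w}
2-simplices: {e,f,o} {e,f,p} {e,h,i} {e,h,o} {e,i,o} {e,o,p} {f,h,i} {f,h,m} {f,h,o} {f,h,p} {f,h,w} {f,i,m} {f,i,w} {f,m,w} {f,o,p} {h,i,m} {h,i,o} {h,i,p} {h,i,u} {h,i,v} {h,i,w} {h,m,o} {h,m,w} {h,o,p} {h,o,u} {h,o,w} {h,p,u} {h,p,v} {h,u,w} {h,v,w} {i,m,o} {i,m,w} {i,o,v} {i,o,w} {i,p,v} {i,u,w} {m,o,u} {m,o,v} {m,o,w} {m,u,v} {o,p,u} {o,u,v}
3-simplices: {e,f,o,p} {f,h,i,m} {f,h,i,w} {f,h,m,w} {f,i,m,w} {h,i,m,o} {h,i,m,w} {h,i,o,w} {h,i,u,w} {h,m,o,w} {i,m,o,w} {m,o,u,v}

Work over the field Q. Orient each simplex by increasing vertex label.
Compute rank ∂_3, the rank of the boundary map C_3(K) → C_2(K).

rank∂_3=10

n_0=10 n_1=41 n_2=42 n_3=12  [Q]
∂1: piv[ef,eh,ei,em,eo,ep,fu,fv,fw] rk=9  ker:fh,fi,fm,fo,fp,hi,hm,ho,hp,hu,hv,hw,im,io,ip,iu,iv,iw,mo,mp,mu,mv,mw,op,ou,ov,ow,pu,pv,uv,uw,vw
∂2: piv[efo,efp,ehi,eho,eio,eop,fhi,fhm,fho,fhp,fhw,fim,fiw,fmw,hip,hiu,hiv,hmo,hou,how,hpu,hpv,huw,hvw,iov,mou,mov,muv] rk=28  ker:fop,him,hio,hiw,hmw,hop,imo,imw,iow,ipv,iuw,mow,opu,ouv
∂3: piv[efop,fhim,fhiw,fhmw,fimw,himo,hiow,hiuw,hmow,mouv] rk=10  ker:himw,imow
rk∂_3=10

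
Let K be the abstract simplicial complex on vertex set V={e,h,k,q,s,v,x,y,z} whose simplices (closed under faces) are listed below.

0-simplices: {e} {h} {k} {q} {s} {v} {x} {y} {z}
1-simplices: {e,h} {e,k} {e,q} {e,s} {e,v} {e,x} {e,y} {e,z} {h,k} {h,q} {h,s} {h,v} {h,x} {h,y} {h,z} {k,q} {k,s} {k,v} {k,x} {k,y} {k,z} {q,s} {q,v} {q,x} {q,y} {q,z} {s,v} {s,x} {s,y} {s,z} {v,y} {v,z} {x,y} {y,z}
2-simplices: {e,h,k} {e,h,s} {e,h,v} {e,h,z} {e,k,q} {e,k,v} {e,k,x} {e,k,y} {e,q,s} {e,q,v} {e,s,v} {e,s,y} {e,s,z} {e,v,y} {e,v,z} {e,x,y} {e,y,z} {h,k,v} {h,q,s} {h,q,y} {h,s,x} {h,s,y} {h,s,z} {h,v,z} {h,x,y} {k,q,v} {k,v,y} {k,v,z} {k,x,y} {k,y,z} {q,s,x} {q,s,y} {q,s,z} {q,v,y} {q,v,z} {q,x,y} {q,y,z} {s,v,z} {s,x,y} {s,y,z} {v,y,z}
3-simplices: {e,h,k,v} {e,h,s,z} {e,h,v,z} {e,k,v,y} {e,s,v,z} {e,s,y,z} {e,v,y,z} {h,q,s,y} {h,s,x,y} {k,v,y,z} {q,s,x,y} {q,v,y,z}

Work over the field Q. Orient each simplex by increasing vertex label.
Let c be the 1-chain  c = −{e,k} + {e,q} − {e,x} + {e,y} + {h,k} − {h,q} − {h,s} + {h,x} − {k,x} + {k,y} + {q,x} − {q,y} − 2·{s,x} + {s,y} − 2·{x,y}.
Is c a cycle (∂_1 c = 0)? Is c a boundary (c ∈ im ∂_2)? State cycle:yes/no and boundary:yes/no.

n_0=9 n_1=34 n_2=41 n_3=12  [Q]
∂1: piv[eh,ek,eq,es,ev,ex,ey,ez] rk=8  ker:hk,hq,hs,hv,hx,hy,hz,kq,ks,kv,kx,ky,kz,qs,qv,qx,qy,qz,sv,sx,sy,sz,vy,vz,xy,yz
∂2: piv[ehk,ehs,ehv,ehz,ekq,ekv,ekx,eky,eqs,eqv,esv,esy,esz,evy,evz,exy,eyz,hqs,hqy,hsx,hsy,hxy,kvz,qsx,qsz] rk=25  ker:hkv,hsz,hvz,kqv,kvy,kxy,kyz,qsy,qvy,qvz,qxy,qyz,svz,sxy,syz,vyz
∂3: piv[ehkv,ehsz,ehvz,ekvy,esvz,esyz,evyz,hqsy,hsxy,kvyz,qsxy,qvyz] rk=12
∂1c = 0
c vs im∂2: reduces to 0 ⇒ boundary

cycle:yes boundary:yes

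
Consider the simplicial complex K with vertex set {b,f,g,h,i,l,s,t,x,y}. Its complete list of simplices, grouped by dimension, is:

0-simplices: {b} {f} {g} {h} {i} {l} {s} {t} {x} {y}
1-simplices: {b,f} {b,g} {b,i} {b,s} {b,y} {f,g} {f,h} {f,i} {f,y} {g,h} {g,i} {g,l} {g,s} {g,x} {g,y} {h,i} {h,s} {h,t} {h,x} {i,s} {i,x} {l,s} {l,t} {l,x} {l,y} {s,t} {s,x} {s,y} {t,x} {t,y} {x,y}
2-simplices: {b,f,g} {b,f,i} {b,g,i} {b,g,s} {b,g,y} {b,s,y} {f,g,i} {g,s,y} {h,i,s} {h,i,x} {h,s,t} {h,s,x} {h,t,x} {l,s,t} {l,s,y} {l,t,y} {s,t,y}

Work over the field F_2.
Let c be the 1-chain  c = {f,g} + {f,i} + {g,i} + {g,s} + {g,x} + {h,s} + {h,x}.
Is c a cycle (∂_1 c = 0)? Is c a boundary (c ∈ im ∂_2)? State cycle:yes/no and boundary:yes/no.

cycle:yes boundary:no

n_0=10 n_1=31 n_2=17  [Z2]
∂1: piv[bf,bg,bi,bs,by,fh,gl,gx,ht] rk=9  ker:fg,fi,fy,gh,gi,gs,gy,hi,hs,hx,is,ix,ls,lt,lx,ly,st,sx,sy,tx,ty,xy
∂2: piv[bfg,bfi,bgi,bgs,bgy,bsy,his,hix,hst,hsx,htx,lst,lsy,lty] rk=14  ker:fgi,gsy,sty
∂1c = 0
c vs im∂2: residual ≠ 0 ⇒ not boundary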